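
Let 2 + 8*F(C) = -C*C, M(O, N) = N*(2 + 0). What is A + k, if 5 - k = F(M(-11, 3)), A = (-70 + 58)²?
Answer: 615/4 ≈ 153.75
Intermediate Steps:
M(O, N) = 2*N (M(O, N) = N*2 = 2*N)
F(C) = -¼ - C²/8 (F(C) = -¼ + (-C*C)/8 = -¼ + (-C²)/8 = -¼ - C²/8)
A = 144 (A = (-12)² = 144)
k = 39/4 (k = 5 - (-¼ - (2*3)²/8) = 5 - (-¼ - ⅛*6²) = 5 - (-¼ - ⅛*36) = 5 - (-¼ - 9/2) = 5 - 1*(-19/4) = 5 + 19/4 = 39/4 ≈ 9.7500)
A + k = 144 + 39/4 = 615/4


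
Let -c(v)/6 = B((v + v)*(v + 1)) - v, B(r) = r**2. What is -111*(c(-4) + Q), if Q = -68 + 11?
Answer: 392607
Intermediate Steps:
Q = -57
c(v) = 6*v - 24*v**2*(1 + v)**2 (c(v) = -6*(((v + v)*(v + 1))**2 - v) = -6*(((2*v)*(1 + v))**2 - v) = -6*((2*v*(1 + v))**2 - v) = -6*(4*v**2*(1 + v)**2 - v) = -6*(-v + 4*v**2*(1 + v)**2) = 6*v - 24*v**2*(1 + v)**2)
-111*(c(-4) + Q) = -111*(6*(-4)*(1 - 4*(-4)*(1 - 4)**2) - 57) = -111*(6*(-4)*(1 - 4*(-4)*(-3)**2) - 57) = -111*(6*(-4)*(1 - 4*(-4)*9) - 57) = -111*(6*(-4)*(1 + 144) - 57) = -111*(6*(-4)*145 - 57) = -111*(-3480 - 57) = -111*(-3537) = 392607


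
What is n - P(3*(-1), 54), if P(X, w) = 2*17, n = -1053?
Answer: -1087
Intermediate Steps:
P(X, w) = 34
n - P(3*(-1), 54) = -1053 - 1*34 = -1053 - 34 = -1087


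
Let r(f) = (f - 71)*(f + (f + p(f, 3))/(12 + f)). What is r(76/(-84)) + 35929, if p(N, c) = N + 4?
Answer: 3697038647/102753 ≈ 35980.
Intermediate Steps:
p(N, c) = 4 + N
r(f) = (-71 + f)*(f + (4 + 2*f)/(12 + f)) (r(f) = (f - 71)*(f + (f + (4 + f))/(12 + f)) = (-71 + f)*(f + (4 + 2*f)/(12 + f)))
r(76/(-84)) + 35929 = (-284 + (76/(-84))**3 - 75240/(-84) - 57*(76/(-84))**2)/(12 + 76/(-84)) + 35929 = (-284 + (76*(-1/84))**3 - 75240*(-1)/84 - 57*(76*(-1/84))**2)/(12 + 76*(-1/84)) + 35929 = (-284 + (-19/21)**3 - 990*(-19/21) - 57*(-19/21)**2)/(12 - 19/21) + 35929 = (-284 - 6859/9261 + 6270/7 - 57*361/441)/(233/21) + 35929 = 21*(-284 - 6859/9261 + 6270/7 - 6859/147)/233 + 35929 = (21/233)*(5226110/9261) + 35929 = 5226110/102753 + 35929 = 3697038647/102753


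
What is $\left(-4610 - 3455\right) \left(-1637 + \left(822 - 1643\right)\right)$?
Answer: $19823770$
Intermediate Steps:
$\left(-4610 - 3455\right) \left(-1637 + \left(822 - 1643\right)\right) = - 8065 \left(-1637 + \left(822 - 1643\right)\right) = - 8065 \left(-1637 - 821\right) = \left(-8065\right) \left(-2458\right) = 19823770$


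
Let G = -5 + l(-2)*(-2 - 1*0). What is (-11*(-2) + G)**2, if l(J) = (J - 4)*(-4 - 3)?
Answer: 4489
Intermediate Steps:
l(J) = 28 - 7*J (l(J) = (-4 + J)*(-7) = 28 - 7*J)
G = -89 (G = -5 + (28 - 7*(-2))*(-2 - 1*0) = -5 + (28 + 14)*(-2 + 0) = -5 + 42*(-2) = -5 - 84 = -89)
(-11*(-2) + G)**2 = (-11*(-2) - 89)**2 = (22 - 89)**2 = (-67)**2 = 4489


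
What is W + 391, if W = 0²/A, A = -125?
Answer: 391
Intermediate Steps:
W = 0 (W = 0²/(-125) = 0*(-1/125) = 0)
W + 391 = 0 + 391 = 391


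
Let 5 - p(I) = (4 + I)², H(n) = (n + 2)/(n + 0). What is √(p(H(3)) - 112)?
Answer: 2*I*√313/3 ≈ 11.795*I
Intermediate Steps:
H(n) = (2 + n)/n
p(I) = 5 - (4 + I)²
√(p(H(3)) - 112) = √((5 - (4 + (2 + 3)/3)²) - 112) = √((5 - (4 + (⅓)*5)²) - 112) = √((5 - (4 + 5/3)²) - 112) = √((5 - (17/3)²) - 112) = √((5 - 1*289/9) - 112) = √((5 - 289/9) - 112) = √(-244/9 - 112) = √(-1252/9) = 2*I*√313/3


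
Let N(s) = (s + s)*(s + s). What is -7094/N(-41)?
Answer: -3547/3362 ≈ -1.0550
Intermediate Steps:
N(s) = 4*s**2 (N(s) = (2*s)*(2*s) = 4*s**2)
-7094/N(-41) = -7094/(4*(-41)**2) = -7094/(4*1681) = -7094/6724 = -7094*1/6724 = -3547/3362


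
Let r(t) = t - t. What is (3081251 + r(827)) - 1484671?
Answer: 1596580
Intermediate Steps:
r(t) = 0
(3081251 + r(827)) - 1484671 = (3081251 + 0) - 1484671 = 3081251 - 1484671 = 1596580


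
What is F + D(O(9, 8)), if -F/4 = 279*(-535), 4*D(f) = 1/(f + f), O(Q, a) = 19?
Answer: 90753121/152 ≈ 5.9706e+5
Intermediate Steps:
D(f) = 1/(8*f) (D(f) = 1/(4*(f + f)) = 1/(4*((2*f))) = (1/(2*f))/4 = 1/(8*f))
F = 597060 (F = -1116*(-535) = -4*(-149265) = 597060)
F + D(O(9, 8)) = 597060 + (⅛)/19 = 597060 + (⅛)*(1/19) = 597060 + 1/152 = 90753121/152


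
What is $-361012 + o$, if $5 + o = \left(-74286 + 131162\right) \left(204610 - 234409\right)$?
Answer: $-1695208941$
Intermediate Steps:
$o = -1694847929$ ($o = -5 + \left(-74286 + 131162\right) \left(204610 - 234409\right) = -5 + 56876 \left(-29799\right) = -5 - 1694847924 = -1694847929$)
$-361012 + o = -361012 - 1694847929 = -1695208941$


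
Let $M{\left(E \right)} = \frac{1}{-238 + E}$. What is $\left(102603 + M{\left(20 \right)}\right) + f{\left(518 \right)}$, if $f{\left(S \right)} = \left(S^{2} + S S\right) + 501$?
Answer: $\frac{139465935}{218} \approx 6.3975 \cdot 10^{5}$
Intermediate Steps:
$f{\left(S \right)} = 501 + 2 S^{2}$ ($f{\left(S \right)} = \left(S^{2} + S^{2}\right) + 501 = 2 S^{2} + 501 = 501 + 2 S^{2}$)
$\left(102603 + M{\left(20 \right)}\right) + f{\left(518 \right)} = \left(102603 + \frac{1}{-238 + 20}\right) + \left(501 + 2 \cdot 518^{2}\right) = \left(102603 + \frac{1}{-218}\right) + \left(501 + 2 \cdot 268324\right) = \left(102603 - \frac{1}{218}\right) + \left(501 + 536648\right) = \frac{22367453}{218} + 537149 = \frac{139465935}{218}$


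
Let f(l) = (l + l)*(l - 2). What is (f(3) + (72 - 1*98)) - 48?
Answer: -68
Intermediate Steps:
f(l) = 2*l*(-2 + l) (f(l) = (2*l)*(-2 + l) = 2*l*(-2 + l))
(f(3) + (72 - 1*98)) - 48 = (2*3*(-2 + 3) + (72 - 1*98)) - 48 = (2*3*1 + (72 - 98)) - 48 = (6 - 26) - 48 = -20 - 48 = -68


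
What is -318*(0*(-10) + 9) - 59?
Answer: -2921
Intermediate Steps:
-318*(0*(-10) + 9) - 59 = -318*(0 + 9) - 59 = -318*9 - 59 = -2862 - 59 = -2921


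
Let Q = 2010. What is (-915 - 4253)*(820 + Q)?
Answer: -14625440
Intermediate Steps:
(-915 - 4253)*(820 + Q) = (-915 - 4253)*(820 + 2010) = -5168*2830 = -14625440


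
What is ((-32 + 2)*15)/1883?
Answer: -450/1883 ≈ -0.23898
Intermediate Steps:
((-32 + 2)*15)/1883 = -30*15*(1/1883) = -450*1/1883 = -450/1883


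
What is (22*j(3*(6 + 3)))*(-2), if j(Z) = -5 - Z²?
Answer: 32296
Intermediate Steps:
(22*j(3*(6 + 3)))*(-2) = (22*(-5 - (3*(6 + 3))²))*(-2) = (22*(-5 - (3*9)²))*(-2) = (22*(-5 - 1*27²))*(-2) = (22*(-5 - 1*729))*(-2) = (22*(-5 - 729))*(-2) = (22*(-734))*(-2) = -16148*(-2) = 32296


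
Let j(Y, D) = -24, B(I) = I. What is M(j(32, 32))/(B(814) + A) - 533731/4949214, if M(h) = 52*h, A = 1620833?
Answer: -96855543781/891764226162 ≈ -0.10861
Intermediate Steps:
M(j(32, 32))/(B(814) + A) - 533731/4949214 = (52*(-24))/(814 + 1620833) - 533731/4949214 = -1248/1621647 - 533731*1/4949214 = -1248*1/1621647 - 533731/4949214 = -416/540549 - 533731/4949214 = -96855543781/891764226162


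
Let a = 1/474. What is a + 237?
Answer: 112339/474 ≈ 237.00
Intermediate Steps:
a = 1/474 ≈ 0.0021097
a + 237 = 1/474 + 237 = 112339/474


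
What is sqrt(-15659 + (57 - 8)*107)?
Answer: 4*I*sqrt(651) ≈ 102.06*I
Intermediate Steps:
sqrt(-15659 + (57 - 8)*107) = sqrt(-15659 + 49*107) = sqrt(-15659 + 5243) = sqrt(-10416) = 4*I*sqrt(651)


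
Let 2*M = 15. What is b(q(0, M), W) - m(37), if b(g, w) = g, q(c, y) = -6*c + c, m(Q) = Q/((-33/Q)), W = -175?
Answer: 1369/33 ≈ 41.485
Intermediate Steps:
M = 15/2 (M = (½)*15 = 15/2 ≈ 7.5000)
m(Q) = -Q²/33 (m(Q) = Q*(-Q/33) = -Q²/33)
q(c, y) = -5*c
b(q(0, M), W) - m(37) = -5*0 - (-1)*37²/33 = 0 - (-1)*1369/33 = 0 - 1*(-1369/33) = 0 + 1369/33 = 1369/33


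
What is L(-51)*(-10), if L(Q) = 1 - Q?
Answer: -520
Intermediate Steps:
L(-51)*(-10) = (1 - 1*(-51))*(-10) = (1 + 51)*(-10) = 52*(-10) = -520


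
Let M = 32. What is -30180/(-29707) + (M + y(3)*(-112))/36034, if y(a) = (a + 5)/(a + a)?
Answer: 1626030748/1605693057 ≈ 1.0127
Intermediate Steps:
y(a) = (5 + a)/(2*a) (y(a) = (5 + a)/((2*a)) = (5 + a)*(1/(2*a)) = (5 + a)/(2*a))
-30180/(-29707) + (M + y(3)*(-112))/36034 = -30180/(-29707) + (32 + ((½)*(5 + 3)/3)*(-112))/36034 = -30180*(-1/29707) + (32 + ((½)*(⅓)*8)*(-112))*(1/36034) = 30180/29707 + (32 + (4/3)*(-112))*(1/36034) = 30180/29707 + (32 - 448/3)*(1/36034) = 30180/29707 - 352/3*1/36034 = 30180/29707 - 176/54051 = 1626030748/1605693057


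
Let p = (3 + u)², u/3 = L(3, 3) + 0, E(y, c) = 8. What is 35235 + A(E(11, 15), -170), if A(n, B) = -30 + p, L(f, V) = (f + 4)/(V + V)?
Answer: 140989/4 ≈ 35247.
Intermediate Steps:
L(f, V) = (4 + f)/(2*V) (L(f, V) = (4 + f)/((2*V)) = (4 + f)*(1/(2*V)) = (4 + f)/(2*V))
u = 7/2 (u = 3*((½)*(4 + 3)/3 + 0) = 3*((½)*(⅓)*7 + 0) = 3*(7/6 + 0) = 3*(7/6) = 7/2 ≈ 3.5000)
p = 169/4 (p = (3 + 7/2)² = (13/2)² = 169/4 ≈ 42.250)
A(n, B) = 49/4 (A(n, B) = -30 + 169/4 = 49/4)
35235 + A(E(11, 15), -170) = 35235 + 49/4 = 140989/4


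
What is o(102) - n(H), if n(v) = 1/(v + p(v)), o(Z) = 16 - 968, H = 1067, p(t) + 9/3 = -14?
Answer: -999601/1050 ≈ -952.00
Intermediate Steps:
p(t) = -17 (p(t) = -3 - 14 = -17)
o(Z) = -952
n(v) = 1/(-17 + v) (n(v) = 1/(v - 17) = 1/(-17 + v))
o(102) - n(H) = -952 - 1/(-17 + 1067) = -952 - 1/1050 = -999601/1050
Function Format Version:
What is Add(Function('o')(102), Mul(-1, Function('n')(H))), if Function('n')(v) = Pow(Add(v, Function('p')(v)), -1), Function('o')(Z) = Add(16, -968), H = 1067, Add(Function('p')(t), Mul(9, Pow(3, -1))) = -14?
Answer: Rational(-999601, 1050) ≈ -952.00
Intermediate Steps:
Function('p')(t) = -17 (Function('p')(t) = Add(-3, -14) = -17)
Function('o')(Z) = -952
Function('n')(v) = Pow(Add(-17, v), -1) (Function('n')(v) = Pow(Add(v, -17), -1) = Pow(Add(-17, v), -1))
Add(Function('o')(102), Mul(-1, Function('n')(H))) = Add(-952, Mul(-1, Pow(Add(-17, 1067), -1))) = Add(-952, Mul(-1, Pow(1050, -1))) = Add(-952, Mul(-1, Rational(1, 1050))) = Add(-952, Rational(-1, 1050)) = Rational(-999601, 1050)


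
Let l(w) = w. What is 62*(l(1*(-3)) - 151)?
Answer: -9548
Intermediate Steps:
62*(l(1*(-3)) - 151) = 62*(1*(-3) - 151) = 62*(-3 - 151) = 62*(-154) = -9548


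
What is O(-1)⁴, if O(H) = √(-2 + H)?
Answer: 9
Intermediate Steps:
O(-1)⁴ = (√(-2 - 1))⁴ = (√(-3))⁴ = (I*√3)⁴ = 9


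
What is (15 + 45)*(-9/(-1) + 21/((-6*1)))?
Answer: 330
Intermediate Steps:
(15 + 45)*(-9/(-1) + 21/((-6*1))) = 60*(-9*(-1) + 21/(-6)) = 60*(9 + 21*(-⅙)) = 60*(9 - 7/2) = 60*(11/2) = 330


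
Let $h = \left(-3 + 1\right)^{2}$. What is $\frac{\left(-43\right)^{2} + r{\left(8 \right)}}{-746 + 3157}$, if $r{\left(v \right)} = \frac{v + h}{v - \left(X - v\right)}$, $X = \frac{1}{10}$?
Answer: $\frac{98037}{127783} \approx 0.76721$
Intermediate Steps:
$X = \frac{1}{10} \approx 0.1$
$h = 4$ ($h = \left(-2\right)^{2} = 4$)
$r{\left(v \right)} = \frac{4 + v}{- \frac{1}{10} + 2 v}$ ($r{\left(v \right)} = \frac{v + 4}{v + \left(v - \frac{1}{10}\right)} = \frac{4 + v}{v + \left(v - \frac{1}{10}\right)} = \frac{4 + v}{v + \left(- \frac{1}{10} + v\right)} = \frac{4 + v}{- \frac{1}{10} + 2 v}$)
$\frac{\left(-43\right)^{2} + r{\left(8 \right)}}{-746 + 3157} = \frac{\left(-43\right)^{2} + \frac{10 \left(4 + 8\right)}{-1 + 20 \cdot 8}}{-746 + 3157} = \frac{1849 + 10 \frac{1}{-1 + 160} \cdot 12}{2411} = \left(1849 + 10 \cdot \frac{1}{159} \cdot 12\right) \frac{1}{2411} = \left(1849 + \frac{40}{53}\right) \frac{1}{2411} = \frac{98037}{53} \cdot \frac{1}{2411} = \frac{98037}{127783}$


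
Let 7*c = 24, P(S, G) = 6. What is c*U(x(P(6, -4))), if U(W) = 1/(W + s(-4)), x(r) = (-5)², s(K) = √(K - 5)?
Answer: 300/2219 - 36*I/2219 ≈ 0.1352 - 0.016224*I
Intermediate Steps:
s(K) = √(-5 + K)
x(r) = 25
U(W) = 1/(W + 3*I) (U(W) = 1/(W + √(-5 - 4)) = 1/(W + √(-9)) = 1/(W + 3*I))
c = 24/7 (c = (⅐)*24 = 24/7 ≈ 3.4286)
c*U(x(P(6, -4))) = 24/(7*(25 + 3*I)) = 24*((25 - 3*I)/634)/7 = 12*(25 - 3*I)/2219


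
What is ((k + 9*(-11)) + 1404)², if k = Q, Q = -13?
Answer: 1669264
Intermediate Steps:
k = -13
((k + 9*(-11)) + 1404)² = ((-13 + 9*(-11)) + 1404)² = ((-13 - 99) + 1404)² = (-112 + 1404)² = 1292² = 1669264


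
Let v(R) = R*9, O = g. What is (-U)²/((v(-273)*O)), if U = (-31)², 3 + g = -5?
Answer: 923521/19656 ≈ 46.984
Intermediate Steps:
g = -8 (g = -3 - 5 = -8)
O = -8
v(R) = 9*R
U = 961
(-U)²/((v(-273)*O)) = (-1*961)²/(((9*(-273))*(-8))) = (-961)²/((-2457*(-8))) = 923521/19656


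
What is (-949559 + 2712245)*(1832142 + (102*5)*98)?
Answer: 3317590099692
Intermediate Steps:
(-949559 + 2712245)*(1832142 + (102*5)*98) = 1762686*(1832142 + 510*98) = 1762686*(1832142 + 49980) = 1762686*1882122 = 3317590099692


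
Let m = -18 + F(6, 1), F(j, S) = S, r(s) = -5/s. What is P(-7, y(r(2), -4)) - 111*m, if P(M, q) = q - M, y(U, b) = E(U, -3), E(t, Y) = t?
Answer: 3783/2 ≈ 1891.5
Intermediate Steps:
y(U, b) = U
m = -17 (m = -18 + 1 = -17)
P(-7, y(r(2), -4)) - 111*m = (-5/2 - 1*(-7)) - 111*(-17) = (-5*½ + 7) + 1887 = (-5/2 + 7) + 1887 = 9/2 + 1887 = 3783/2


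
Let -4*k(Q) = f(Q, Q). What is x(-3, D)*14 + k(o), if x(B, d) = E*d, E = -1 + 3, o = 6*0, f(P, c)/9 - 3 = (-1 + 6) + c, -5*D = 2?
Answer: -146/5 ≈ -29.200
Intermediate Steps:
D = -⅖ (D = -⅕*2 = -⅖ ≈ -0.40000)
f(P, c) = 72 + 9*c (f(P, c) = 27 + 9*((-1 + 6) + c) = 27 + 9*(5 + c) = 27 + (45 + 9*c) = 72 + 9*c)
o = 0
E = 2
k(Q) = -18 - 9*Q/4 (k(Q) = -(72 + 9*Q)/4 = -18 - 9*Q/4)
x(B, d) = 2*d
x(-3, D)*14 + k(o) = (2*(-⅖))*14 + (-18 - 9/4*0) = -⅘*14 + (-18 + 0) = -56/5 - 18 = -146/5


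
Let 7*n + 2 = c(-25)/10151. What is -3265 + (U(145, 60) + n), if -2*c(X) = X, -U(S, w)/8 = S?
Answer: -89842147/20302 ≈ -4425.3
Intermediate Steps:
U(S, w) = -8*S
c(X) = -X/2
n = -5797/20302 (n = -2/7 + (-1/2*(-25)/10151)/7 = -2/7 + ((25/2)*(1/10151))/7 = -2/7 + (1/7)*(25/20302) = -2/7 + 25/142114 = -5797/20302 ≈ -0.28554)
-3265 + (U(145, 60) + n) = -3265 + (-8*145 - 5797/20302) = -3265 + (-1160 - 5797/20302) = -3265 - 23556117/20302 = -89842147/20302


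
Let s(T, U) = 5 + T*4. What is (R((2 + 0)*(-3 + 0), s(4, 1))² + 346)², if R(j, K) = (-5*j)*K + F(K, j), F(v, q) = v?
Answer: 179900677609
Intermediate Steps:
s(T, U) = 5 + 4*T
R(j, K) = K - 5*K*j (R(j, K) = (-5*j)*K + K = -5*K*j + K = K - 5*K*j)
(R((2 + 0)*(-3 + 0), s(4, 1))² + 346)² = (((5 + 4*4)*(1 - 5*(2 + 0)*(-3 + 0)))² + 346)² = (((5 + 16)*(1 - 10*(-3)))² + 346)² = ((21*(1 - 5*(-6)))² + 346)² = ((21*(1 + 30))² + 346)² = ((21*31)² + 346)² = (651² + 346)² = (423801 + 346)² = 424147² = 179900677609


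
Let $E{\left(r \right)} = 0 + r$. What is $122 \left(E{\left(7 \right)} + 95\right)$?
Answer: $12444$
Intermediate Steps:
$E{\left(r \right)} = r$
$122 \left(E{\left(7 \right)} + 95\right) = 122 \left(7 + 95\right) = 122 \cdot 102 = 12444$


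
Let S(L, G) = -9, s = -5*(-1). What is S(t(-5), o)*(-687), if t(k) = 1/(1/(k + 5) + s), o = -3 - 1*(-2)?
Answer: 6183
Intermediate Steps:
s = 5
o = -1 (o = -3 + 2 = -1)
t(k) = 1/(5 + 1/(5 + k)) (t(k) = 1/(1/(k + 5) + 5) = 1/(1/(5 + k) + 5) = 1/(5 + 1/(5 + k)))
S(t(-5), o)*(-687) = -9*(-687) = 6183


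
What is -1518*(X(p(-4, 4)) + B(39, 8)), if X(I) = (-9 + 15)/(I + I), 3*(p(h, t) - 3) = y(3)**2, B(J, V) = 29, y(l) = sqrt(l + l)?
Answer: -224664/5 ≈ -44933.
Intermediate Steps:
y(l) = sqrt(2)*sqrt(l) (y(l) = sqrt(2*l) = sqrt(2)*sqrt(l))
p(h, t) = 5 (p(h, t) = 3 + (sqrt(2)*sqrt(3))**2/3 = 3 + (sqrt(6))**2/3 = 3 + (1/3)*6 = 3 + 2 = 5)
X(I) = 3/I (X(I) = 6/((2*I)) = 6*(1/(2*I)) = 3/I)
-1518*(X(p(-4, 4)) + B(39, 8)) = -1518*(3/5 + 29) = -1518*148/5 = -224664/5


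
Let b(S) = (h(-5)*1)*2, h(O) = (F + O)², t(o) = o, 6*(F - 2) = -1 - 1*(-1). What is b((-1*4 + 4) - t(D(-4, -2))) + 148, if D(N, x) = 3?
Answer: 166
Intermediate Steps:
F = 2 (F = 2 + (-1 - 1*(-1))/6 = 2 + (-1 + 1)/6 = 2 + (⅙)*0 = 2 + 0 = 2)
h(O) = (2 + O)²
b(S) = 18 (b(S) = ((2 - 5)²*1)*2 = ((-3)²*1)*2 = (9*1)*2 = 9*2 = 18)
b((-1*4 + 4) - t(D(-4, -2))) + 148 = 18 + 148 = 166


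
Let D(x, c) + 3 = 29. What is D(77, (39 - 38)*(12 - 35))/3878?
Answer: 13/1939 ≈ 0.0067045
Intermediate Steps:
D(x, c) = 26 (D(x, c) = -3 + 29 = 26)
D(77, (39 - 38)*(12 - 35))/3878 = 26/3878 = 26*(1/3878) = 13/1939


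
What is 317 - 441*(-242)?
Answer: 107039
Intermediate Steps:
317 - 441*(-242) = 317 + 106722 = 107039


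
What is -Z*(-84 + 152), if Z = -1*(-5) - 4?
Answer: -68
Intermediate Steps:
Z = 1 (Z = 5 - 4 = 1)
-Z*(-84 + 152) = -(-84 + 152) = -68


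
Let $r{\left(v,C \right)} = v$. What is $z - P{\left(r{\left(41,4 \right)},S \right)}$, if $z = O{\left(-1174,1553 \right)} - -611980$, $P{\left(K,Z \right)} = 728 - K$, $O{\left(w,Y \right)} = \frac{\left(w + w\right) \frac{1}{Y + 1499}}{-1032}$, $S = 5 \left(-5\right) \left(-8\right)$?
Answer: $\frac{481341889475}{787416} \approx 6.1129 \cdot 10^{5}$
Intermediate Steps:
$S = 200$ ($S = \left(-25\right) \left(-8\right) = 200$)
$O{\left(w,Y \right)} = - \frac{w}{516 \left(1499 + Y\right)}$ ($O{\left(w,Y \right)} = \frac{2 w}{1499 + Y} \left(- \frac{1}{1032}\right) = - \frac{w}{516 \left(1499 + Y\right)}$)
$z = \frac{481882844267}{787416}$ ($z = \left(-1\right) \left(-1174\right) \frac{1}{773484 + 516 \cdot 1553} - -611980 = \left(-1\right) \left(-1174\right) \frac{1}{773484 + 801348} + 611980 = \left(-1\right) \left(-1174\right) \frac{1}{1574832} + 611980 = \frac{587}{787416} + 611980 = \frac{481882844267}{787416} \approx 6.1198 \cdot 10^{5}$)
$z - P{\left(r{\left(41,4 \right)},S \right)} = \frac{481882844267}{787416} - \left(728 - 41\right) = \frac{481882844267}{787416} - 687 = \frac{481341889475}{787416}$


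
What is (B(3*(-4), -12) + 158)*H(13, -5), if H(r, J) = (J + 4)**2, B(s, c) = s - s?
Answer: 158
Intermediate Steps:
B(s, c) = 0
H(r, J) = (4 + J)**2
(B(3*(-4), -12) + 158)*H(13, -5) = (0 + 158)*(4 - 5)**2 = 158*(-1)**2 = 158*1 = 158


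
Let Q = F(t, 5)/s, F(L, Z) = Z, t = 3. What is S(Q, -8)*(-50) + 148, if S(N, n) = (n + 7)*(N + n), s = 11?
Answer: -2522/11 ≈ -229.27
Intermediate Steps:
Q = 5/11 ≈ 0.45455
S(N, n) = (7 + n)*(N + n)
S(Q, -8)*(-50) + 148 = ((-8)² + 7*(5/11) + 7*(-8) + (5/11)*(-8))*(-50) + 148 = (64 + 35/11 - 56 - 40/11)*(-50) + 148 = (83/11)*(-50) + 148 = -4150/11 + 148 = -2522/11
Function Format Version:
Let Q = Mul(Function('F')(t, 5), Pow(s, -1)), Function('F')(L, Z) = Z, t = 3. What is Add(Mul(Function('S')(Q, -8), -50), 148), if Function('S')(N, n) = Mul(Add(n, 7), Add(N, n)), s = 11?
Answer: Rational(-2522, 11) ≈ -229.27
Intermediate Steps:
Q = Rational(5, 11) (Q = Mul(5, Pow(11, -1)) = Mul(5, Rational(1, 11)) = Rational(5, 11) ≈ 0.45455)
Function('S')(N, n) = Mul(Add(7, n), Add(N, n))
Add(Mul(Function('S')(Q, -8), -50), 148) = Add(Mul(Add(Pow(-8, 2), Mul(7, Rational(5, 11)), Mul(7, -8), Mul(Rational(5, 11), -8)), -50), 148) = Add(Mul(Add(64, Rational(35, 11), -56, Rational(-40, 11)), -50), 148) = Add(Mul(Rational(83, 11), -50), 148) = Add(Rational(-4150, 11), 148) = Rational(-2522, 11)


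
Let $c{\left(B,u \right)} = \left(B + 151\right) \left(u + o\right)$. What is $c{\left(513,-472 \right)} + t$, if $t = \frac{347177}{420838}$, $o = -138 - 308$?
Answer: $- \frac{256522297399}{420838} \approx -6.0955 \cdot 10^{5}$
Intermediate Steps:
$o = -446$
$c{\left(B,u \right)} = \left(-446 + u\right) \left(151 + B\right)$ ($c{\left(B,u \right)} = \left(B + 151\right) \left(u - 446\right) = \left(151 + B\right) \left(-446 + u\right) = \left(-446 + u\right) \left(151 + B\right)$)
$t = \frac{347177}{420838}$ ($t = 347177 \cdot \frac{1}{420838} = \frac{347177}{420838} \approx 0.82497$)
$c{\left(513,-472 \right)} + t = \left(-67346 - 228798 + 151 \left(-472\right) + 513 \left(-472\right)\right) + \frac{347177}{420838} = \left(-67346 - 228798 - 71272 - 242136\right) + \frac{347177}{420838} = -609552 + \frac{347177}{420838} = - \frac{256522297399}{420838}$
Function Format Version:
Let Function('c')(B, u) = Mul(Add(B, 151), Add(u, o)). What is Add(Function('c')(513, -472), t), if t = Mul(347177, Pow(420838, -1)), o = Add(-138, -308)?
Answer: Rational(-256522297399, 420838) ≈ -6.0955e+5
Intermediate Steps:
o = -446
Function('c')(B, u) = Mul(Add(-446, u), Add(151, B)) (Function('c')(B, u) = Mul(Add(B, 151), Add(u, -446)) = Mul(Add(151, B), Add(-446, u)) = Mul(Add(-446, u), Add(151, B)))
t = Rational(347177, 420838) (t = Mul(347177, Rational(1, 420838)) = Rational(347177, 420838) ≈ 0.82497)
Add(Function('c')(513, -472), t) = Add(Add(-67346, Mul(-446, 513), Mul(151, -472), Mul(513, -472)), Rational(347177, 420838)) = Add(Add(-67346, -228798, -71272, -242136), Rational(347177, 420838)) = Add(-609552, Rational(347177, 420838)) = Rational(-256522297399, 420838)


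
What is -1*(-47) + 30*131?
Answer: 3977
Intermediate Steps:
-1*(-47) + 30*131 = 47 + 3930 = 3977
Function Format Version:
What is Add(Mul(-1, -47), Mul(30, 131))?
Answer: 3977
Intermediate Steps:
Add(Mul(-1, -47), Mul(30, 131)) = Add(47, 3930) = 3977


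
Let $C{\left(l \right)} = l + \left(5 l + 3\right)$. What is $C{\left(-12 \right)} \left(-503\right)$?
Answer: $34707$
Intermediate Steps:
$C{\left(l \right)} = 3 + 6 l$ ($C{\left(l \right)} = l + \left(3 + 5 l\right) = 3 + 6 l$)
$C{\left(-12 \right)} \left(-503\right) = \left(3 + 6 \left(-12\right)\right) \left(-503\right) = \left(3 - 72\right) \left(-503\right) = \left(-69\right) \left(-503\right) = 34707$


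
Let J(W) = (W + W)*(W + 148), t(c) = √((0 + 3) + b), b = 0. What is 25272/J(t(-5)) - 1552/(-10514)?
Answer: -49432276/115133557 + 623376*√3/21901 ≈ 48.871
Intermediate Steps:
t(c) = √3 (t(c) = √((0 + 3) + 0) = √(3 + 0) = √3)
J(W) = 2*W*(148 + W) (J(W) = (2*W)*(148 + W) = 2*W*(148 + W))
25272/J(t(-5)) - 1552/(-10514) = 25272/((2*√3*(148 + √3))) - 1552/(-10514) = 25272*(√3/(6*(148 + √3))) - 1552*(-1/10514) = 4212*√3/(148 + √3) + 776/5257 = 776/5257 + 4212*√3/(148 + √3)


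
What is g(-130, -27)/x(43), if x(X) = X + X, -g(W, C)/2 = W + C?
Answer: 157/43 ≈ 3.6512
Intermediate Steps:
g(W, C) = -2*C - 2*W (g(W, C) = -2*(W + C) = -2*(C + W) = -2*C - 2*W)
x(X) = 2*X
g(-130, -27)/x(43) = (-2*(-27) - 2*(-130))/((2*43)) = (54 + 260)/86 = 314*(1/86) = 157/43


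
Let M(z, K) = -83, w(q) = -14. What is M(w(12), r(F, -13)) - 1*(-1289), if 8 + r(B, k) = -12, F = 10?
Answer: 1206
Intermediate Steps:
r(B, k) = -20 (r(B, k) = -8 - 12 = -20)
M(w(12), r(F, -13)) - 1*(-1289) = -83 - 1*(-1289) = -83 + 1289 = 1206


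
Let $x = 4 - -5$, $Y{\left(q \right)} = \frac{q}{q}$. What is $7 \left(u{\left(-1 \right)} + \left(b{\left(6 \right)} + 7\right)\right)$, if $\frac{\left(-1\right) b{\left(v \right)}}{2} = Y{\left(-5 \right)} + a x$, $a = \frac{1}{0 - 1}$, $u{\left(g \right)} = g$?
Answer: $154$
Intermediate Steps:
$Y{\left(q \right)} = 1$
$a = -1$ ($a = \frac{1}{-1} = -1$)
$x = 9$ ($x = 4 + 5 = 9$)
$b{\left(v \right)} = 16$ ($b{\left(v \right)} = - 2 \left(1 - 9\right) = \left(-2\right) \left(-8\right) = 16$)
$7 \left(u{\left(-1 \right)} + \left(b{\left(6 \right)} + 7\right)\right) = 7 \left(-1 + \left(16 + 7\right)\right) = 7 \left(-1 + 23\right) = 7 \cdot 22 = 154$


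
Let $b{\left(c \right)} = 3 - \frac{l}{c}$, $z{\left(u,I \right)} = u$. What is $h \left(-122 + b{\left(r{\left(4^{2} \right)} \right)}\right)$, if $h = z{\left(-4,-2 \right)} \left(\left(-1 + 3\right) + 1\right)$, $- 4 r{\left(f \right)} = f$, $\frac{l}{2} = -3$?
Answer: $1446$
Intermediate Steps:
$l = -6$ ($l = 2 \left(-3\right) = -6$)
$r{\left(f \right)} = - \frac{f}{4}$
$b{\left(c \right)} = 3 + \frac{6}{c}$ ($b{\left(c \right)} = 3 - - \frac{6}{c} = 3 + \frac{6}{c}$)
$h = -12$ ($h = - 4 \left(\left(-1 + 3\right) + 1\right) = - 4 \left(2 + 1\right) = \left(-4\right) 3 = -12$)
$h \left(-122 + b{\left(r{\left(4^{2} \right)} \right)}\right) = - 12 \left(-122 + \left(3 + \frac{6}{\left(- \frac{1}{4}\right) 4^{2}}\right)\right) = - 12 \left(-122 + \left(3 + \frac{6}{\left(- \frac{1}{4}\right) 16}\right)\right) = - 12 \left(-122 + \left(3 + \frac{6}{-4}\right)\right) = - 12 \left(-122 + \left(3 + 6 \left(- \frac{1}{4}\right)\right)\right) = - 12 \left(-122 + \left(3 - \frac{3}{2}\right)\right) = - 12 \left(-122 + \frac{3}{2}\right) = \left(-12\right) \left(- \frac{241}{2}\right) = 1446$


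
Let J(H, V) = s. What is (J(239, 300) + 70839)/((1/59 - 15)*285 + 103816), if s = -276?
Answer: 4163217/5873204 ≈ 0.70885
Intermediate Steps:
J(H, V) = -276
(J(239, 300) + 70839)/((1/59 - 15)*285 + 103816) = (-276 + 70839)/((1/59 - 15)*285 + 103816) = 70563/((1/59 - 15)*285 + 103816) = 70563/(-884/59*285 + 103816) = 70563/(-251940/59 + 103816) = 70563/(5873204/59) = 70563*(59/5873204) = 4163217/5873204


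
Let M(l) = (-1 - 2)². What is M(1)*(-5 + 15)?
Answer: 90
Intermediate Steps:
M(l) = 9 (M(l) = (-3)² = 9)
M(1)*(-5 + 15) = 9*(-5 + 15) = 9*10 = 90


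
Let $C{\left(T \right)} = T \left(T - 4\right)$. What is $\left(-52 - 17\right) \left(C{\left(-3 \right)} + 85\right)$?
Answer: $-7314$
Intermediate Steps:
$C{\left(T \right)} = T \left(-4 + T\right)$
$\left(-52 - 17\right) \left(C{\left(-3 \right)} + 85\right) = \left(-52 - 17\right) \left(- 3 \left(-4 - 3\right) + 85\right) = \left(-52 - 17\right) \left(\left(-3\right) \left(-7\right) + 85\right) = - 69 \left(21 + 85\right) = \left(-69\right) 106 = -7314$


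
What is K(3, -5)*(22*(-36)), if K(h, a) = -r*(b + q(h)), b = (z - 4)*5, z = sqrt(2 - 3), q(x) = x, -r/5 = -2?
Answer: -134640 + 39600*I ≈ -1.3464e+5 + 39600.0*I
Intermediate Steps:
r = 10 (r = -5*(-2) = 10)
z = I (z = sqrt(-1) = I ≈ 1.0*I)
b = -20 + 5*I (b = (I - 4)*5 = (-4 + I)*5 = -20 + 5*I ≈ -20.0 + 5.0*I)
K(h, a) = 200 - 50*I - 10*h (K(h, a) = -10*((-20 + 5*I) + h) = -10*(-20 + h + 5*I) = -(-200 + 10*h + 50*I) = 200 - 50*I - 10*h)
K(3, -5)*(22*(-36)) = (200 - 50*I - 10*3)*(22*(-36)) = (200 - 50*I - 30)*(-792) = (170 - 50*I)*(-792) = -134640 + 39600*I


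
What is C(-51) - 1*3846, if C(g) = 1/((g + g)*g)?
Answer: -20006891/5202 ≈ -3846.0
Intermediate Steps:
C(g) = 1/(2*g**2) (C(g) = 1/(((2*g))*g) = (1/(2*g))/g = 1/(2*g**2))
C(-51) - 1*3846 = (1/2)/(-51)**2 - 1*3846 = (1/2)*(1/2601) - 3846 = 1/5202 - 3846 = -20006891/5202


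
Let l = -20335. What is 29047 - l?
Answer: 49382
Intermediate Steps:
29047 - l = 29047 - 1*(-20335) = 29047 + 20335 = 49382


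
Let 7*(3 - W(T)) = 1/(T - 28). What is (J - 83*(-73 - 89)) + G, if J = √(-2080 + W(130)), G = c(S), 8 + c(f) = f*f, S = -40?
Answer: 15038 + I*√1058847006/714 ≈ 15038.0 + 45.574*I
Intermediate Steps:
c(f) = -8 + f² (c(f) = -8 + f*f = -8 + f²)
W(T) = 3 - 1/(7*(-28 + T)) (W(T) = 3 - 1/(7*(T - 28)) = 3 - 1/(7*(-28 + T)))
G = 1592 (G = -8 + (-40)² = -8 + 1600 = 1592)
J = I*√1058847006/714 (J = √(-2080 + (-589 + 21*130)/(7*(-28 + 130))) = √(-2080 + (⅐)*(-589 + 2730)/102) = √(-2080 + (⅐)*(1/102)*2141) = √(-2080 + 2141/714) = √(-1482979/714) = I*√1058847006/714 ≈ 45.574*I)
(J - 83*(-73 - 89)) + G = (I*√1058847006/714 - 83*(-73 - 89)) + 1592 = (I*√1058847006/714 - 83*(-162)) + 1592 = (I*√1058847006/714 + 13446) + 1592 = (13446 + I*√1058847006/714) + 1592 = 15038 + I*√1058847006/714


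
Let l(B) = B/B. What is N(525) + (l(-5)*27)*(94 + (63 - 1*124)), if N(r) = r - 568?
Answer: 848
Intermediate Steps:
N(r) = -568 + r
l(B) = 1
N(525) + (l(-5)*27)*(94 + (63 - 1*124)) = (-568 + 525) + (1*27)*(94 + (63 - 1*124)) = -43 + 27*(94 + (63 - 124)) = -43 + 27*(94 - 61) = -43 + 27*33 = -43 + 891 = 848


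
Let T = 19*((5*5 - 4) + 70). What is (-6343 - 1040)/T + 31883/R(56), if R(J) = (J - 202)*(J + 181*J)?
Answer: -121332593/28272608 ≈ -4.2915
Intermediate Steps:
R(J) = 182*J*(-202 + J) (R(J) = (-202 + J)*(182*J) = 182*J*(-202 + J))
T = 1729 (T = 19*((25 - 4) + 70) = 19*(21 + 70) = 19*91 = 1729)
(-6343 - 1040)/T + 31883/R(56) = (-6343 - 1040)/1729 + 31883/((182*56*(-202 + 56))) = -7383*1/1729 + 31883/((182*56*(-146))) = -7383/1729 + 31883/(-1488032) = -7383/1729 + 31883*(-1/1488032) = -7383/1729 - 31883/1488032 = -121332593/28272608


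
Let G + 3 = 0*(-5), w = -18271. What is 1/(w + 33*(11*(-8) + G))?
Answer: -1/21274 ≈ -4.7006e-5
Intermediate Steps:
G = -3 (G = -3 + 0*(-5) = -3 + 0 = -3)
1/(w + 33*(11*(-8) + G)) = 1/(-18271 + 33*(11*(-8) - 3)) = 1/(-18271 + 33*(-88 - 3)) = 1/(-18271 + 33*(-91)) = 1/(-18271 - 3003) = 1/(-21274) = -1/21274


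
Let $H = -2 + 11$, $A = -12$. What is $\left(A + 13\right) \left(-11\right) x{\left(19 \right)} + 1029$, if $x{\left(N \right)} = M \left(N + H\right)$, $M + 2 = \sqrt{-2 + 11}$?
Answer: $721$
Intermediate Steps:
$M = 1$ ($M = -2 + \sqrt{-2 + 11} = -2 + \sqrt{9} = -2 + 3 = 1$)
$H = 9$
$x{\left(N \right)} = 9 + N$ ($x{\left(N \right)} = 1 \left(N + 9\right) = 1 \left(9 + N\right) = 9 + N$)
$\left(A + 13\right) \left(-11\right) x{\left(19 \right)} + 1029 = \left(-12 + 13\right) \left(-11\right) \left(9 + 19\right) + 1029 = 1 \left(-11\right) 28 + 1029 = \left(-11\right) 28 + 1029 = -308 + 1029 = 721$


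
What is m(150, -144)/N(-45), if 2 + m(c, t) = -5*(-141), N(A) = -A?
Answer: 703/45 ≈ 15.622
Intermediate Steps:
m(c, t) = 703 (m(c, t) = -2 - 5*(-141) = -2 + 705 = 703)
m(150, -144)/N(-45) = 703/((-1*(-45))) = 703/45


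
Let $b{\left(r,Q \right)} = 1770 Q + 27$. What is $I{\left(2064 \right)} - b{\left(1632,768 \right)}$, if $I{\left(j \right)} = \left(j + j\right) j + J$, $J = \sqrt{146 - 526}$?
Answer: $7160805 + 2 i \sqrt{95} \approx 7.1608 \cdot 10^{6} + 19.494 i$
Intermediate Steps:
$J = 2 i \sqrt{95}$ ($J = \sqrt{-380} = 2 i \sqrt{95} \approx 19.494 i$)
$b{\left(r,Q \right)} = 27 + 1770 Q$
$I{\left(j \right)} = 2 j^{2} + 2 i \sqrt{95}$ ($I{\left(j \right)} = \left(j + j\right) j + 2 i \sqrt{95} = 2 j j + 2 i \sqrt{95} = 2 j^{2} + 2 i \sqrt{95}$)
$I{\left(2064 \right)} - b{\left(1632,768 \right)} = \left(2 \cdot 2064^{2} + 2 i \sqrt{95}\right) - \left(27 + 1770 \cdot 768\right) = \left(2 \cdot 4260096 + 2 i \sqrt{95}\right) - \left(27 + 1359360\right) = \left(8520192 + 2 i \sqrt{95}\right) - 1359387 = 7160805 + 2 i \sqrt{95}$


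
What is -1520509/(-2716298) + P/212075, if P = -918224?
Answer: -2171708068577/576058898350 ≈ -3.7699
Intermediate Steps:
-1520509/(-2716298) + P/212075 = -1520509/(-2716298) - 918224/212075 = -1520509*(-1/2716298) - 918224*1/212075 = 1520509/2716298 - 918224/212075 = -2171708068577/576058898350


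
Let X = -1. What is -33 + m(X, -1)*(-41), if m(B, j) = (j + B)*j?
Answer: -115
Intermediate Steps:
m(B, j) = j*(B + j) (m(B, j) = (B + j)*j = j*(B + j))
-33 + m(X, -1)*(-41) = -33 - (-1 - 1)*(-41) = -33 - 1*(-2)*(-41) = -33 + 2*(-41) = -33 - 82 = -115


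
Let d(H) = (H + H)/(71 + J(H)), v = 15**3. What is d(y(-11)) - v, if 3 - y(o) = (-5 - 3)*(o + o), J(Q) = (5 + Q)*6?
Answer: -3162029/937 ≈ -3374.6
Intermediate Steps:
J(Q) = 30 + 6*Q
y(o) = 3 + 16*o (y(o) = 3 - (-5 - 3)*(o + o) = 3 - (-8)*2*o = 3 - (-16)*o = 3 + 16*o)
v = 3375
d(H) = 2*H/(101 + 6*H) (d(H) = (H + H)/(71 + (30 + 6*H)) = (2*H)/(101 + 6*H) = 2*H/(101 + 6*H))
d(y(-11)) - v = 2*(3 + 16*(-11))/(101 + 6*(3 + 16*(-11))) - 1*3375 = 2*(3 - 176)/(101 + 6*(3 - 176)) - 3375 = 2*(-173)/(101 + 6*(-173)) - 3375 = 2*(-173)/(101 - 1038) - 3375 = 2*(-173)/(-937) - 3375 = 2*(-173)*(-1/937) - 3375 = 346/937 - 3375 = -3162029/937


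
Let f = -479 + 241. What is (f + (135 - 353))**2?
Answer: 207936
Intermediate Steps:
f = -238
(f + (135 - 353))**2 = (-238 + (135 - 353))**2 = (-238 - 218)**2 = (-456)**2 = 207936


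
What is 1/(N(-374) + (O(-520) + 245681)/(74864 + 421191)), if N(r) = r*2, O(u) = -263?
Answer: -496055/370803722 ≈ -0.0013378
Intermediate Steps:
N(r) = 2*r
1/(N(-374) + (O(-520) + 245681)/(74864 + 421191)) = 1/(2*(-374) + (-263 + 245681)/(74864 + 421191)) = 1/(-748 + 245418/496055) = 1/(-370803722/496055) = -496055/370803722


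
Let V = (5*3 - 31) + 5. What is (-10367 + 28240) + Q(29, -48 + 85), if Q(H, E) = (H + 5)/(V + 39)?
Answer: 250239/14 ≈ 17874.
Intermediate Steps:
V = -11 (V = (15 - 31) + 5 = -16 + 5 = -11)
Q(H, E) = 5/28 + H/28 (Q(H, E) = (H + 5)/(-11 + 39) = (5 + H)/28 = (5 + H)*(1/28) = 5/28 + H/28)
(-10367 + 28240) + Q(29, -48 + 85) = (-10367 + 28240) + (5/28 + (1/28)*29) = 17873 + (5/28 + 29/28) = 17873 + 17/14 = 250239/14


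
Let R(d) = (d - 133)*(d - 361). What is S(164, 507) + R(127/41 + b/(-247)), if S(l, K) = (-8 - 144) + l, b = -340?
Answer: 4700641944664/102556129 ≈ 45835.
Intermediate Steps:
S(l, K) = -152 + l
R(d) = (-361 + d)*(-133 + d) (R(d) = (-133 + d)*(-361 + d) = (-361 + d)*(-133 + d))
S(164, 507) + R(127/41 + b/(-247)) = (-152 + 164) + (48013 + (127/41 - 340/(-247))² - 494*(127/41 - 340/(-247))) = 12 + (48013 + (127*(1/41) - 340*(-1/247))² - 494*(127*(1/41) - 340*(-1/247))) = 12 + (48013 + (127/41 + 340/247)² - 494*(127/41 + 340/247)) = 12 + (48013 + (45309/10127)² - 494*45309/10127) = 12 + (48013 + 2052905481/102556129 - 90618/41) = 12 + 4699411271116/102556129 = 4700641944664/102556129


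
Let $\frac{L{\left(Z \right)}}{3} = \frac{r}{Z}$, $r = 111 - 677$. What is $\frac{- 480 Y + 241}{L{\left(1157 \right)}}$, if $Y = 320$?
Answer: $\frac{177436363}{1698} \approx 1.045 \cdot 10^{5}$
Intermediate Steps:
$r = -566$
$L{\left(Z \right)} = - \frac{1698}{Z}$ ($L{\left(Z \right)} = 3 \left(- \frac{566}{Z}\right) = - \frac{1698}{Z}$)
$\frac{- 480 Y + 241}{L{\left(1157 \right)}} = \frac{\left(-480\right) 320 + 241}{\left(-1698\right) \frac{1}{1157}} = \frac{-153600 + 241}{\left(-1698\right) \frac{1}{1157}} = - \frac{153359}{- \frac{1698}{1157}} = \left(-153359\right) \left(- \frac{1157}{1698}\right) = \frac{177436363}{1698}$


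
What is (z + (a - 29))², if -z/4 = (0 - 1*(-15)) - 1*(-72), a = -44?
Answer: 177241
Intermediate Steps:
z = -348 (z = -4*((0 - 1*(-15)) - 1*(-72)) = -4*((0 + 15) + 72) = -4*(15 + 72) = -4*87 = -348)
(z + (a - 29))² = (-348 + (-44 - 29))² = (-348 - 73)² = (-421)² = 177241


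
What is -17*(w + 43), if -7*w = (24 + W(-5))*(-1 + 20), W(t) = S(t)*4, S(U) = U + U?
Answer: -10285/7 ≈ -1469.3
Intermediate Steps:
S(U) = 2*U
W(t) = 8*t (W(t) = (2*t)*4 = 8*t)
w = 304/7 (w = -(24 + 8*(-5))*(-1 + 20)/7 = -(24 - 40)*19/7 = -(-16)*19/7 = -⅐*(-304) = 304/7 ≈ 43.429)
-17*(w + 43) = -17*(304/7 + 43) = -17*605/7 = -10285/7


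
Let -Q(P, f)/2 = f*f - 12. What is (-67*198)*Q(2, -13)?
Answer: 4165524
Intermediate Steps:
Q(P, f) = 24 - 2*f**2 (Q(P, f) = -2*(f*f - 12) = -2*(f**2 - 12) = -2*(-12 + f**2) = 24 - 2*f**2)
(-67*198)*Q(2, -13) = (-67*198)*(24 - 2*(-13)**2) = -13266*(24 - 2*169) = -13266*(24 - 338) = -13266*(-314) = 4165524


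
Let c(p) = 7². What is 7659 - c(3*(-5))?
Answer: 7610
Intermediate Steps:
c(p) = 49
7659 - c(3*(-5)) = 7659 - 1*49 = 7659 - 49 = 7610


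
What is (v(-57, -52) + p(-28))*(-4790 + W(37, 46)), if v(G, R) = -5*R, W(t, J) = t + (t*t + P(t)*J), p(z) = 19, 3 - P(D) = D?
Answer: -1380492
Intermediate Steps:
P(D) = 3 - D
W(t, J) = t + t**2 + J*(3 - t) (W(t, J) = t + (t*t + (3 - t)*J) = t + (t**2 + J*(3 - t)) = t + t**2 + J*(3 - t))
(v(-57, -52) + p(-28))*(-4790 + W(37, 46)) = (-5*(-52) + 19)*(-4790 + (37 + 37**2 - 1*46*(-3 + 37))) = (260 + 19)*(-4790 + (37 + 1369 - 1*46*34)) = 279*(-4790 + (37 + 1369 - 1564)) = 279*(-4790 - 158) = 279*(-4948) = -1380492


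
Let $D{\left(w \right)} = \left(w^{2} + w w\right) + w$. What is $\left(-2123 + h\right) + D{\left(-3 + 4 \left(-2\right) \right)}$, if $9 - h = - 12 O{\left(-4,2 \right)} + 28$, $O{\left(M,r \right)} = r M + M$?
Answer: $-2055$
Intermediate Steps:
$O{\left(M,r \right)} = M + M r$ ($O{\left(M,r \right)} = M r + M = M + M r$)
$D{\left(w \right)} = w + 2 w^{2}$ ($D{\left(w \right)} = \left(w^{2} + w^{2}\right) + w = 2 w^{2} + w = w + 2 w^{2}$)
$h = -163$ ($h = 9 - \left(- 12 \left(- 4 \left(1 + 2\right)\right) + 28\right) = 9 - \left(- 12 \left(\left(-4\right) 3\right) + 28\right) = 9 - \left(\left(-12\right) \left(-12\right) + 28\right) = 9 - \left(144 + 28\right) = 9 - 172 = -163$)
$\left(-2123 + h\right) + D{\left(-3 + 4 \left(-2\right) \right)} = \left(-2123 - 163\right) + \left(-3 + 4 \left(-2\right)\right) \left(1 + 2 \left(-3 + 4 \left(-2\right)\right)\right) = -2286 + \left(-3 - 8\right) \left(1 + 2 \left(-3 - 8\right)\right) = -2286 - 11 \left(1 + 2 \left(-11\right)\right) = -2286 - 11 \left(1 - 22\right) = -2286 - -231 = -2286 + 231 = -2055$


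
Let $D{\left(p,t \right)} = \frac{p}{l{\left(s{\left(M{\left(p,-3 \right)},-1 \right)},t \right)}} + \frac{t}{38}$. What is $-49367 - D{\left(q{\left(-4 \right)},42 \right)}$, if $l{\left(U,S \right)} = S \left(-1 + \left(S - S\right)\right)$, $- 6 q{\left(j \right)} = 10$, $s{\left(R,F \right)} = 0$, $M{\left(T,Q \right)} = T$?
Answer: $- \frac{118187339}{2394} \approx -49368.0$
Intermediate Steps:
$q{\left(j \right)} = - \frac{5}{3}$ ($q{\left(j \right)} = \left(- \frac{1}{6}\right) 10 = - \frac{5}{3}$)
$l{\left(U,S \right)} = - S$ ($l{\left(U,S \right)} = S \left(-1 + 0\right) = S \left(-1\right) = - S$)
$D{\left(p,t \right)} = \frac{t}{38} - \frac{p}{t}$ ($D{\left(p,t \right)} = \frac{p}{\left(-1\right) t} + \frac{t}{38} = p \left(- \frac{1}{t}\right) + t \frac{1}{38} = - \frac{p}{t} + \frac{t}{38} = \frac{t}{38} - \frac{p}{t}$)
$-49367 - D{\left(q{\left(-4 \right)},42 \right)} = -49367 - \left(\frac{1}{38} \cdot 42 - - \frac{5}{3 \cdot 42}\right) = -49367 - \left(\frac{21}{19} - \left(- \frac{5}{3}\right) \frac{1}{42}\right) = -49367 - \left(\frac{21}{19} + \frac{5}{126}\right) = -49367 - \frac{2741}{2394} = - \frac{118187339}{2394}$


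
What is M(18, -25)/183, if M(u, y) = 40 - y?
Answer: 65/183 ≈ 0.35519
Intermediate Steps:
M(18, -25)/183 = (40 - 1*(-25))/183 = (40 + 25)*(1/183) = 65*(1/183) = 65/183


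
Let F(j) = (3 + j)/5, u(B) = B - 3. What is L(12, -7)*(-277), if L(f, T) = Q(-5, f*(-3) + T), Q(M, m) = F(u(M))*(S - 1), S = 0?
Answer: -277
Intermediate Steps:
u(B) = -3 + B
F(j) = 3/5 + j/5 (F(j) = (3 + j)*(1/5) = 3/5 + j/5)
Q(M, m) = -M/5 (Q(M, m) = (3/5 + (-3 + M)/5)*(0 - 1) = (3/5 + (-3/5 + M/5))*(-1) = (M/5)*(-1) = -M/5)
L(f, T) = 1 (L(f, T) = -1/5*(-5) = 1)
L(12, -7)*(-277) = 1*(-277) = -277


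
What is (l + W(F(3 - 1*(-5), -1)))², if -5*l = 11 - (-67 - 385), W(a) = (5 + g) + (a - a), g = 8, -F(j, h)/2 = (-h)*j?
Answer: 158404/25 ≈ 6336.2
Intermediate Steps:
F(j, h) = 2*h*j (F(j, h) = -2*(-h)*j = -(-2)*h*j = 2*h*j)
W(a) = 13 (W(a) = (5 + 8) + (a - a) = 13 + 0 = 13)
l = -463/5 (l = -(11 - (-67 - 385))/5 = -(11 - 1*(-452))/5 = -(11 + 452)/5 = -⅕*463 = -463/5 ≈ -92.600)
(l + W(F(3 - 1*(-5), -1)))² = (-463/5 + 13)² = (-398/5)² = 158404/25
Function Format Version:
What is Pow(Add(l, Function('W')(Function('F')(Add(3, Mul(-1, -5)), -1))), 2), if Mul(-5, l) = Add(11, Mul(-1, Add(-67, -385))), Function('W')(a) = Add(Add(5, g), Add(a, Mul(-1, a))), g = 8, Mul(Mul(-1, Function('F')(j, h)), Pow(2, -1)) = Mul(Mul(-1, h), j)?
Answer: Rational(158404, 25) ≈ 6336.2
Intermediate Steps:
Function('F')(j, h) = Mul(2, h, j) (Function('F')(j, h) = Mul(-2, Mul(Mul(-1, h), j)) = Mul(-2, Mul(-1, h, j)) = Mul(2, h, j))
Function('W')(a) = 13 (Function('W')(a) = Add(Add(5, 8), Add(a, Mul(-1, a))) = Add(13, 0) = 13)
l = Rational(-463, 5) (l = Mul(Rational(-1, 5), Add(11, Mul(-1, Add(-67, -385)))) = Mul(Rational(-1, 5), Add(11, Mul(-1, -452))) = Mul(Rational(-1, 5), Add(11, 452)) = Mul(Rational(-1, 5), 463) = Rational(-463, 5) ≈ -92.600)
Pow(Add(l, Function('W')(Function('F')(Add(3, Mul(-1, -5)), -1))), 2) = Pow(Add(Rational(-463, 5), 13), 2) = Pow(Rational(-398, 5), 2) = Rational(158404, 25)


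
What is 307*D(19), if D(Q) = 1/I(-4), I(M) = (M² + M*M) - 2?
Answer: 307/30 ≈ 10.233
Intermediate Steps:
I(M) = -2 + 2*M² (I(M) = (M² + M²) - 2 = 2*M² - 2 = -2 + 2*M²)
D(Q) = 1/30 (D(Q) = 1/(-2 + 2*(-4)²) = 1/(-2 + 2*16) = 1/(-2 + 32) = 1/30)
307*D(19) = 307*(1/30) = 307/30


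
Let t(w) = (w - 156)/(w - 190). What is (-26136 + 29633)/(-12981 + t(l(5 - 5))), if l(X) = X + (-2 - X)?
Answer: -335712/1246097 ≈ -0.26941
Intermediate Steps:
l(X) = -2
t(w) = (-156 + w)/(-190 + w)
(-26136 + 29633)/(-12981 + t(l(5 - 5))) = (-26136 + 29633)/(-12981 + (-156 - 2)/(-190 - 2)) = 3497/(-12981 - 158/(-192)) = 3497/(-12981 - 1/192*(-158)) = 3497/(-12981 + 79/96) = 3497/(-1246097/96) = 3497*(-96/1246097) = -335712/1246097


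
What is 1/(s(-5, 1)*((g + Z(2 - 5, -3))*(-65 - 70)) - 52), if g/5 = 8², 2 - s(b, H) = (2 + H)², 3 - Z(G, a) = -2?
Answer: 1/307073 ≈ 3.2566e-6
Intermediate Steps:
Z(G, a) = 5 (Z(G, a) = 3 - 1*(-2) = 3 + 2 = 5)
s(b, H) = 2 - (2 + H)²
g = 320 (g = 5*8² = 5*64 = 320)
1/(s(-5, 1)*((g + Z(2 - 5, -3))*(-65 - 70)) - 52) = 1/((2 - (2 + 1)²)*((320 + 5)*(-65 - 70)) - 52) = 1/((2 - 1*3²)*(325*(-135)) - 52) = 1/((2 - 1*9)*(-43875) - 52) = 1/((2 - 9)*(-43875) - 52) = 1/(-7*(-43875) - 52) = 1/(307125 - 52) = 1/307073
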